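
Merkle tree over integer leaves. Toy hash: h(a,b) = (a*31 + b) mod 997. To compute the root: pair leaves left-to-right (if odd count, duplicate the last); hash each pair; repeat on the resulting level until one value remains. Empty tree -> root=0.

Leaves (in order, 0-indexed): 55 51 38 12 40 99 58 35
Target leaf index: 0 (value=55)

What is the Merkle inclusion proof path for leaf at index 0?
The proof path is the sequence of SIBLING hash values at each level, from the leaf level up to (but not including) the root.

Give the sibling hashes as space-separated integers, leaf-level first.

L0 (leaves): [55, 51, 38, 12, 40, 99, 58, 35], target index=0
L1: h(55,51)=(55*31+51)%997=759 [pair 0] h(38,12)=(38*31+12)%997=193 [pair 1] h(40,99)=(40*31+99)%997=342 [pair 2] h(58,35)=(58*31+35)%997=836 [pair 3] -> [759, 193, 342, 836]
  Sibling for proof at L0: 51
L2: h(759,193)=(759*31+193)%997=791 [pair 0] h(342,836)=(342*31+836)%997=471 [pair 1] -> [791, 471]
  Sibling for proof at L1: 193
L3: h(791,471)=(791*31+471)%997=67 [pair 0] -> [67]
  Sibling for proof at L2: 471
Root: 67
Proof path (sibling hashes from leaf to root): [51, 193, 471]

Answer: 51 193 471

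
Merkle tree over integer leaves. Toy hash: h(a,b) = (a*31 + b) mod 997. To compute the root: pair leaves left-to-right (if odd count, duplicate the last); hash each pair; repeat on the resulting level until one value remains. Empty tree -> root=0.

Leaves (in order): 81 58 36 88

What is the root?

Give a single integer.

L0: [81, 58, 36, 88]
L1: h(81,58)=(81*31+58)%997=575 h(36,88)=(36*31+88)%997=207 -> [575, 207]
L2: h(575,207)=(575*31+207)%997=86 -> [86]

Answer: 86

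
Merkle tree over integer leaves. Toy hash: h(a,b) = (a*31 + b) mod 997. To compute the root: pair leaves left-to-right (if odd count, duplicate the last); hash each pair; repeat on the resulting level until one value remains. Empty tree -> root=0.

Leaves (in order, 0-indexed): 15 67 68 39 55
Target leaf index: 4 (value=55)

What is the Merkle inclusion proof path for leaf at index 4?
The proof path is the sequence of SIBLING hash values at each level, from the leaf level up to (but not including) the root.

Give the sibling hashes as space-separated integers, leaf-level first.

L0 (leaves): [15, 67, 68, 39, 55], target index=4
L1: h(15,67)=(15*31+67)%997=532 [pair 0] h(68,39)=(68*31+39)%997=153 [pair 1] h(55,55)=(55*31+55)%997=763 [pair 2] -> [532, 153, 763]
  Sibling for proof at L0: 55
L2: h(532,153)=(532*31+153)%997=693 [pair 0] h(763,763)=(763*31+763)%997=488 [pair 1] -> [693, 488]
  Sibling for proof at L1: 763
L3: h(693,488)=(693*31+488)%997=37 [pair 0] -> [37]
  Sibling for proof at L2: 693
Root: 37
Proof path (sibling hashes from leaf to root): [55, 763, 693]

Answer: 55 763 693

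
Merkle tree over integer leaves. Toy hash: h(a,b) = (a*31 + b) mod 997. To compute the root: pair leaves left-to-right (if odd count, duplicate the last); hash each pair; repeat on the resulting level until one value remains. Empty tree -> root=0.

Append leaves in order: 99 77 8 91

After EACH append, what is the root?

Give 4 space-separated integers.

Answer: 99 155 76 159

Derivation:
After append 99 (leaves=[99]):
  L0: [99]
  root=99
After append 77 (leaves=[99, 77]):
  L0: [99, 77]
  L1: h(99,77)=(99*31+77)%997=155 -> [155]
  root=155
After append 8 (leaves=[99, 77, 8]):
  L0: [99, 77, 8]
  L1: h(99,77)=(99*31+77)%997=155 h(8,8)=(8*31+8)%997=256 -> [155, 256]
  L2: h(155,256)=(155*31+256)%997=76 -> [76]
  root=76
After append 91 (leaves=[99, 77, 8, 91]):
  L0: [99, 77, 8, 91]
  L1: h(99,77)=(99*31+77)%997=155 h(8,91)=(8*31+91)%997=339 -> [155, 339]
  L2: h(155,339)=(155*31+339)%997=159 -> [159]
  root=159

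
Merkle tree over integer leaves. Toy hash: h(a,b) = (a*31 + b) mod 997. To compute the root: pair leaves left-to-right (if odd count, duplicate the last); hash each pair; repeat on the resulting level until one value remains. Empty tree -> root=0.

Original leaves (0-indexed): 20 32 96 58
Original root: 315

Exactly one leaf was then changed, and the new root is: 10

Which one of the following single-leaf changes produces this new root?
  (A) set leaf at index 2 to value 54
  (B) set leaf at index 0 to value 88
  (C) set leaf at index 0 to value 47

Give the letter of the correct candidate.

Answer: A

Derivation:
Original leaves: [20, 32, 96, 58]
Target new root: 10
Try each candidate change and compute the resulting root:
Candidate A: set leaf[2] = 54 -> leaves = [20, 32, 54, 58]
  L0: [20, 32, 54, 58]
  L1: h(20,32)=(20*31+32)%997=652 h(54,58)=(54*31+58)%997=735 -> [652, 735]
  L2: h(652,735)=(652*31+735)%997=10 -> [10]
  root = 10 == target 10  ** MATCH **
Candidate B: set leaf[0] = 88 -> leaves = [88, 32, 96, 58]
  L0: [88, 32, 96, 58]
  L1: h(88,32)=(88*31+32)%997=766 h(96,58)=(96*31+58)%997=43 -> [766, 43]
  L2: h(766,43)=(766*31+43)%997=858 -> [858]
  root = 858 != target 10
Candidate C: set leaf[0] = 47 -> leaves = [47, 32, 96, 58]
  L0: [47, 32, 96, 58]
  L1: h(47,32)=(47*31+32)%997=492 h(96,58)=(96*31+58)%997=43 -> [492, 43]
  L2: h(492,43)=(492*31+43)%997=340 -> [340]
  root = 340 != target 10
Candidate A produces the target root.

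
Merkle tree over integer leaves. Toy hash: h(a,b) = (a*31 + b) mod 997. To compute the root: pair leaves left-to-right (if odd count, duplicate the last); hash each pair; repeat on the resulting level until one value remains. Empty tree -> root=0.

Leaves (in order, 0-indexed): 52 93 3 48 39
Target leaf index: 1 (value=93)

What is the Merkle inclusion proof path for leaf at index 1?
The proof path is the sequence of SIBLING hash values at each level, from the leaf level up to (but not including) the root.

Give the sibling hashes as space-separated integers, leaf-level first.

L0 (leaves): [52, 93, 3, 48, 39], target index=1
L1: h(52,93)=(52*31+93)%997=708 [pair 0] h(3,48)=(3*31+48)%997=141 [pair 1] h(39,39)=(39*31+39)%997=251 [pair 2] -> [708, 141, 251]
  Sibling for proof at L0: 52
L2: h(708,141)=(708*31+141)%997=155 [pair 0] h(251,251)=(251*31+251)%997=56 [pair 1] -> [155, 56]
  Sibling for proof at L1: 141
L3: h(155,56)=(155*31+56)%997=873 [pair 0] -> [873]
  Sibling for proof at L2: 56
Root: 873
Proof path (sibling hashes from leaf to root): [52, 141, 56]

Answer: 52 141 56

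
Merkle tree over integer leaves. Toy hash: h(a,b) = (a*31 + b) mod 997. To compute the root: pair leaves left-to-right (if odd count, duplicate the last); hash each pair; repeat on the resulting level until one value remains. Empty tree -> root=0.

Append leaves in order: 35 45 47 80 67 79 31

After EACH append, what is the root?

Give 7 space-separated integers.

After append 35 (leaves=[35]):
  L0: [35]
  root=35
After append 45 (leaves=[35, 45]):
  L0: [35, 45]
  L1: h(35,45)=(35*31+45)%997=133 -> [133]
  root=133
After append 47 (leaves=[35, 45, 47]):
  L0: [35, 45, 47]
  L1: h(35,45)=(35*31+45)%997=133 h(47,47)=(47*31+47)%997=507 -> [133, 507]
  L2: h(133,507)=(133*31+507)%997=642 -> [642]
  root=642
After append 80 (leaves=[35, 45, 47, 80]):
  L0: [35, 45, 47, 80]
  L1: h(35,45)=(35*31+45)%997=133 h(47,80)=(47*31+80)%997=540 -> [133, 540]
  L2: h(133,540)=(133*31+540)%997=675 -> [675]
  root=675
After append 67 (leaves=[35, 45, 47, 80, 67]):
  L0: [35, 45, 47, 80, 67]
  L1: h(35,45)=(35*31+45)%997=133 h(47,80)=(47*31+80)%997=540 h(67,67)=(67*31+67)%997=150 -> [133, 540, 150]
  L2: h(133,540)=(133*31+540)%997=675 h(150,150)=(150*31+150)%997=812 -> [675, 812]
  L3: h(675,812)=(675*31+812)%997=800 -> [800]
  root=800
After append 79 (leaves=[35, 45, 47, 80, 67, 79]):
  L0: [35, 45, 47, 80, 67, 79]
  L1: h(35,45)=(35*31+45)%997=133 h(47,80)=(47*31+80)%997=540 h(67,79)=(67*31+79)%997=162 -> [133, 540, 162]
  L2: h(133,540)=(133*31+540)%997=675 h(162,162)=(162*31+162)%997=199 -> [675, 199]
  L3: h(675,199)=(675*31+199)%997=187 -> [187]
  root=187
After append 31 (leaves=[35, 45, 47, 80, 67, 79, 31]):
  L0: [35, 45, 47, 80, 67, 79, 31]
  L1: h(35,45)=(35*31+45)%997=133 h(47,80)=(47*31+80)%997=540 h(67,79)=(67*31+79)%997=162 h(31,31)=(31*31+31)%997=992 -> [133, 540, 162, 992]
  L2: h(133,540)=(133*31+540)%997=675 h(162,992)=(162*31+992)%997=32 -> [675, 32]
  L3: h(675,32)=(675*31+32)%997=20 -> [20]
  root=20

Answer: 35 133 642 675 800 187 20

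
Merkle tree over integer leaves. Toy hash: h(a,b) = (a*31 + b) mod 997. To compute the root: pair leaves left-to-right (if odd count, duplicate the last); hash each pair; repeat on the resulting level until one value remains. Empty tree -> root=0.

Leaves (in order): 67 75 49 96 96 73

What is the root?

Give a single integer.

Answer: 371

Derivation:
L0: [67, 75, 49, 96, 96, 73]
L1: h(67,75)=(67*31+75)%997=158 h(49,96)=(49*31+96)%997=618 h(96,73)=(96*31+73)%997=58 -> [158, 618, 58]
L2: h(158,618)=(158*31+618)%997=531 h(58,58)=(58*31+58)%997=859 -> [531, 859]
L3: h(531,859)=(531*31+859)%997=371 -> [371]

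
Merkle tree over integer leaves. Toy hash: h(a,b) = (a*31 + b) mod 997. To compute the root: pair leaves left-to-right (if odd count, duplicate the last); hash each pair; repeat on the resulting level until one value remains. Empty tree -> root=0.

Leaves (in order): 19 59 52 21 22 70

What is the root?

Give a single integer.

L0: [19, 59, 52, 21, 22, 70]
L1: h(19,59)=(19*31+59)%997=648 h(52,21)=(52*31+21)%997=636 h(22,70)=(22*31+70)%997=752 -> [648, 636, 752]
L2: h(648,636)=(648*31+636)%997=784 h(752,752)=(752*31+752)%997=136 -> [784, 136]
L3: h(784,136)=(784*31+136)%997=512 -> [512]

Answer: 512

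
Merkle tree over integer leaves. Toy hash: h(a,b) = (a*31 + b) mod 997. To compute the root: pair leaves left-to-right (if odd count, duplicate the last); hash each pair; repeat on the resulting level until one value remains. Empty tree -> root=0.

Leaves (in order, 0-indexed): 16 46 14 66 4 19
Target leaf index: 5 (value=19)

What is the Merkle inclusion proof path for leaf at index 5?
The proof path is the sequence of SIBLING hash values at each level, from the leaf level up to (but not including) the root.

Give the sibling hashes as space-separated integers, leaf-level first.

Answer: 4 143 353

Derivation:
L0 (leaves): [16, 46, 14, 66, 4, 19], target index=5
L1: h(16,46)=(16*31+46)%997=542 [pair 0] h(14,66)=(14*31+66)%997=500 [pair 1] h(4,19)=(4*31+19)%997=143 [pair 2] -> [542, 500, 143]
  Sibling for proof at L0: 4
L2: h(542,500)=(542*31+500)%997=353 [pair 0] h(143,143)=(143*31+143)%997=588 [pair 1] -> [353, 588]
  Sibling for proof at L1: 143
L3: h(353,588)=(353*31+588)%997=564 [pair 0] -> [564]
  Sibling for proof at L2: 353
Root: 564
Proof path (sibling hashes from leaf to root): [4, 143, 353]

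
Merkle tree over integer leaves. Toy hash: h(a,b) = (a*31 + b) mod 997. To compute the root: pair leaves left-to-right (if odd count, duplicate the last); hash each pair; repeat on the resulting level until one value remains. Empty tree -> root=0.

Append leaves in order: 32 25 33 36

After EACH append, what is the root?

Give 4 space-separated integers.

Answer: 32 20 679 682

Derivation:
After append 32 (leaves=[32]):
  L0: [32]
  root=32
After append 25 (leaves=[32, 25]):
  L0: [32, 25]
  L1: h(32,25)=(32*31+25)%997=20 -> [20]
  root=20
After append 33 (leaves=[32, 25, 33]):
  L0: [32, 25, 33]
  L1: h(32,25)=(32*31+25)%997=20 h(33,33)=(33*31+33)%997=59 -> [20, 59]
  L2: h(20,59)=(20*31+59)%997=679 -> [679]
  root=679
After append 36 (leaves=[32, 25, 33, 36]):
  L0: [32, 25, 33, 36]
  L1: h(32,25)=(32*31+25)%997=20 h(33,36)=(33*31+36)%997=62 -> [20, 62]
  L2: h(20,62)=(20*31+62)%997=682 -> [682]
  root=682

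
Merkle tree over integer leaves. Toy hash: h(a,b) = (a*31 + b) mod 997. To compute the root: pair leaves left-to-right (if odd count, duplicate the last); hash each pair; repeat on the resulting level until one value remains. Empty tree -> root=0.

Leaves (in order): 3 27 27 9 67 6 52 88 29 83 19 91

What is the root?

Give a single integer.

Answer: 673

Derivation:
L0: [3, 27, 27, 9, 67, 6, 52, 88, 29, 83, 19, 91]
L1: h(3,27)=(3*31+27)%997=120 h(27,9)=(27*31+9)%997=846 h(67,6)=(67*31+6)%997=89 h(52,88)=(52*31+88)%997=703 h(29,83)=(29*31+83)%997=982 h(19,91)=(19*31+91)%997=680 -> [120, 846, 89, 703, 982, 680]
L2: h(120,846)=(120*31+846)%997=578 h(89,703)=(89*31+703)%997=471 h(982,680)=(982*31+680)%997=215 -> [578, 471, 215]
L3: h(578,471)=(578*31+471)%997=443 h(215,215)=(215*31+215)%997=898 -> [443, 898]
L4: h(443,898)=(443*31+898)%997=673 -> [673]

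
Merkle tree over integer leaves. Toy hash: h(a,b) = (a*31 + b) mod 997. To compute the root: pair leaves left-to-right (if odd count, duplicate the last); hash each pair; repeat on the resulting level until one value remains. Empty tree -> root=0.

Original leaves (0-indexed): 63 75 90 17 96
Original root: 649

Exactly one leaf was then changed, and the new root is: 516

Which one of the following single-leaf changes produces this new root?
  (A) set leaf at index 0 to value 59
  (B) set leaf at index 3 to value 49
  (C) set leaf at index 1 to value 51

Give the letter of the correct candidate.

Original leaves: [63, 75, 90, 17, 96]
Target new root: 516
Try each candidate change and compute the resulting root:
Candidate A: set leaf[0] = 59 -> leaves = [59, 75, 90, 17, 96]
  L0: [59, 75, 90, 17, 96]
  L1: h(59,75)=(59*31+75)%997=907 h(90,17)=(90*31+17)%997=813 h(96,96)=(96*31+96)%997=81 -> [907, 813, 81]
  L2: h(907,813)=(907*31+813)%997=17 h(81,81)=(81*31+81)%997=598 -> [17, 598]
  L3: h(17,598)=(17*31+598)%997=128 -> [128]
  root = 128 != target 516
Candidate B: set leaf[3] = 49 -> leaves = [63, 75, 90, 49, 96]
  L0: [63, 75, 90, 49, 96]
  L1: h(63,75)=(63*31+75)%997=34 h(90,49)=(90*31+49)%997=845 h(96,96)=(96*31+96)%997=81 -> [34, 845, 81]
  L2: h(34,845)=(34*31+845)%997=902 h(81,81)=(81*31+81)%997=598 -> [902, 598]
  L3: h(902,598)=(902*31+598)%997=644 -> [644]
  root = 644 != target 516
Candidate C: set leaf[1] = 51 -> leaves = [63, 51, 90, 17, 96]
  L0: [63, 51, 90, 17, 96]
  L1: h(63,51)=(63*31+51)%997=10 h(90,17)=(90*31+17)%997=813 h(96,96)=(96*31+96)%997=81 -> [10, 813, 81]
  L2: h(10,813)=(10*31+813)%997=126 h(81,81)=(81*31+81)%997=598 -> [126, 598]
  L3: h(126,598)=(126*31+598)%997=516 -> [516]
  root = 516 == target 516  ** MATCH **
Candidate C produces the target root.

Answer: C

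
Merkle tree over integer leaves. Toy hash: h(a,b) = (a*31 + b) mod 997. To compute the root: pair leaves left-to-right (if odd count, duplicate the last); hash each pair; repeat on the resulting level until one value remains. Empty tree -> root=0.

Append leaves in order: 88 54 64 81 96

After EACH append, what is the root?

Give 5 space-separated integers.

After append 88 (leaves=[88]):
  L0: [88]
  root=88
After append 54 (leaves=[88, 54]):
  L0: [88, 54]
  L1: h(88,54)=(88*31+54)%997=788 -> [788]
  root=788
After append 64 (leaves=[88, 54, 64]):
  L0: [88, 54, 64]
  L1: h(88,54)=(88*31+54)%997=788 h(64,64)=(64*31+64)%997=54 -> [788, 54]
  L2: h(788,54)=(788*31+54)%997=554 -> [554]
  root=554
After append 81 (leaves=[88, 54, 64, 81]):
  L0: [88, 54, 64, 81]
  L1: h(88,54)=(88*31+54)%997=788 h(64,81)=(64*31+81)%997=71 -> [788, 71]
  L2: h(788,71)=(788*31+71)%997=571 -> [571]
  root=571
After append 96 (leaves=[88, 54, 64, 81, 96]):
  L0: [88, 54, 64, 81, 96]
  L1: h(88,54)=(88*31+54)%997=788 h(64,81)=(64*31+81)%997=71 h(96,96)=(96*31+96)%997=81 -> [788, 71, 81]
  L2: h(788,71)=(788*31+71)%997=571 h(81,81)=(81*31+81)%997=598 -> [571, 598]
  L3: h(571,598)=(571*31+598)%997=353 -> [353]
  root=353

Answer: 88 788 554 571 353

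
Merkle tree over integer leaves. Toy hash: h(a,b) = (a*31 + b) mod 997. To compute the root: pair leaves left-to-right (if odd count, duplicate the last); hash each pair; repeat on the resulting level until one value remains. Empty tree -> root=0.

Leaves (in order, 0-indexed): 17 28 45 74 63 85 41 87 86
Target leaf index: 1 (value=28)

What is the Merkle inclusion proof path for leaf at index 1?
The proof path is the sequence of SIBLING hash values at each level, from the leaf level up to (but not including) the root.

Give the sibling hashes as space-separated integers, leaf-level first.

L0 (leaves): [17, 28, 45, 74, 63, 85, 41, 87, 86], target index=1
L1: h(17,28)=(17*31+28)%997=555 [pair 0] h(45,74)=(45*31+74)%997=472 [pair 1] h(63,85)=(63*31+85)%997=44 [pair 2] h(41,87)=(41*31+87)%997=361 [pair 3] h(86,86)=(86*31+86)%997=758 [pair 4] -> [555, 472, 44, 361, 758]
  Sibling for proof at L0: 17
L2: h(555,472)=(555*31+472)%997=728 [pair 0] h(44,361)=(44*31+361)%997=728 [pair 1] h(758,758)=(758*31+758)%997=328 [pair 2] -> [728, 728, 328]
  Sibling for proof at L1: 472
L3: h(728,728)=(728*31+728)%997=365 [pair 0] h(328,328)=(328*31+328)%997=526 [pair 1] -> [365, 526]
  Sibling for proof at L2: 728
L4: h(365,526)=(365*31+526)%997=874 [pair 0] -> [874]
  Sibling for proof at L3: 526
Root: 874
Proof path (sibling hashes from leaf to root): [17, 472, 728, 526]

Answer: 17 472 728 526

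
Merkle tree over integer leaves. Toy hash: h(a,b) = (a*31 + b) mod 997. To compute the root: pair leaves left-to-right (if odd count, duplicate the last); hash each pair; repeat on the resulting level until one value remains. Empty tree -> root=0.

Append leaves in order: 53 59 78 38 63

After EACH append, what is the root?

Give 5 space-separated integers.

Answer: 53 705 423 383 613

Derivation:
After append 53 (leaves=[53]):
  L0: [53]
  root=53
After append 59 (leaves=[53, 59]):
  L0: [53, 59]
  L1: h(53,59)=(53*31+59)%997=705 -> [705]
  root=705
After append 78 (leaves=[53, 59, 78]):
  L0: [53, 59, 78]
  L1: h(53,59)=(53*31+59)%997=705 h(78,78)=(78*31+78)%997=502 -> [705, 502]
  L2: h(705,502)=(705*31+502)%997=423 -> [423]
  root=423
After append 38 (leaves=[53, 59, 78, 38]):
  L0: [53, 59, 78, 38]
  L1: h(53,59)=(53*31+59)%997=705 h(78,38)=(78*31+38)%997=462 -> [705, 462]
  L2: h(705,462)=(705*31+462)%997=383 -> [383]
  root=383
After append 63 (leaves=[53, 59, 78, 38, 63]):
  L0: [53, 59, 78, 38, 63]
  L1: h(53,59)=(53*31+59)%997=705 h(78,38)=(78*31+38)%997=462 h(63,63)=(63*31+63)%997=22 -> [705, 462, 22]
  L2: h(705,462)=(705*31+462)%997=383 h(22,22)=(22*31+22)%997=704 -> [383, 704]
  L3: h(383,704)=(383*31+704)%997=613 -> [613]
  root=613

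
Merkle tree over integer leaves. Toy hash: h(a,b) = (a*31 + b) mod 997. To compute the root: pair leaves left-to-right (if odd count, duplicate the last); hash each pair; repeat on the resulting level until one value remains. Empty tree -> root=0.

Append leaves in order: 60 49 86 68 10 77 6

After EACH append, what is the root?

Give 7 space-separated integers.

After append 60 (leaves=[60]):
  L0: [60]
  root=60
After append 49 (leaves=[60, 49]):
  L0: [60, 49]
  L1: h(60,49)=(60*31+49)%997=912 -> [912]
  root=912
After append 86 (leaves=[60, 49, 86]):
  L0: [60, 49, 86]
  L1: h(60,49)=(60*31+49)%997=912 h(86,86)=(86*31+86)%997=758 -> [912, 758]
  L2: h(912,758)=(912*31+758)%997=117 -> [117]
  root=117
After append 68 (leaves=[60, 49, 86, 68]):
  L0: [60, 49, 86, 68]
  L1: h(60,49)=(60*31+49)%997=912 h(86,68)=(86*31+68)%997=740 -> [912, 740]
  L2: h(912,740)=(912*31+740)%997=99 -> [99]
  root=99
After append 10 (leaves=[60, 49, 86, 68, 10]):
  L0: [60, 49, 86, 68, 10]
  L1: h(60,49)=(60*31+49)%997=912 h(86,68)=(86*31+68)%997=740 h(10,10)=(10*31+10)%997=320 -> [912, 740, 320]
  L2: h(912,740)=(912*31+740)%997=99 h(320,320)=(320*31+320)%997=270 -> [99, 270]
  L3: h(99,270)=(99*31+270)%997=348 -> [348]
  root=348
After append 77 (leaves=[60, 49, 86, 68, 10, 77]):
  L0: [60, 49, 86, 68, 10, 77]
  L1: h(60,49)=(60*31+49)%997=912 h(86,68)=(86*31+68)%997=740 h(10,77)=(10*31+77)%997=387 -> [912, 740, 387]
  L2: h(912,740)=(912*31+740)%997=99 h(387,387)=(387*31+387)%997=420 -> [99, 420]
  L3: h(99,420)=(99*31+420)%997=498 -> [498]
  root=498
After append 6 (leaves=[60, 49, 86, 68, 10, 77, 6]):
  L0: [60, 49, 86, 68, 10, 77, 6]
  L1: h(60,49)=(60*31+49)%997=912 h(86,68)=(86*31+68)%997=740 h(10,77)=(10*31+77)%997=387 h(6,6)=(6*31+6)%997=192 -> [912, 740, 387, 192]
  L2: h(912,740)=(912*31+740)%997=99 h(387,192)=(387*31+192)%997=225 -> [99, 225]
  L3: h(99,225)=(99*31+225)%997=303 -> [303]
  root=303

Answer: 60 912 117 99 348 498 303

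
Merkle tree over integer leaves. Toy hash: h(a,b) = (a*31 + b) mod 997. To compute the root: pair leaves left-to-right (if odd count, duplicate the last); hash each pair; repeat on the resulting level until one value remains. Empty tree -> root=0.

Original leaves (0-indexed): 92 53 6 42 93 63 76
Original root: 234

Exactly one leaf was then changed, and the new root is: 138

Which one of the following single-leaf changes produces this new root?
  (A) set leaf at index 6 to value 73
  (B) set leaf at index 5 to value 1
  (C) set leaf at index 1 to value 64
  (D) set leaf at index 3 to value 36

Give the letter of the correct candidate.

Original leaves: [92, 53, 6, 42, 93, 63, 76]
Target new root: 138
Try each candidate change and compute the resulting root:
Candidate A: set leaf[6] = 73 -> leaves = [92, 53, 6, 42, 93, 63, 73]
  L0: [92, 53, 6, 42, 93, 63, 73]
  L1: h(92,53)=(92*31+53)%997=911 h(6,42)=(6*31+42)%997=228 h(93,63)=(93*31+63)%997=952 h(73,73)=(73*31+73)%997=342 -> [911, 228, 952, 342]
  L2: h(911,228)=(911*31+228)%997=553 h(952,342)=(952*31+342)%997=941 -> [553, 941]
  L3: h(553,941)=(553*31+941)%997=138 -> [138]
  root = 138 == target 138  ** MATCH **
Candidate B: set leaf[5] = 1 -> leaves = [92, 53, 6, 42, 93, 1, 76]
  L0: [92, 53, 6, 42, 93, 1, 76]
  L1: h(92,53)=(92*31+53)%997=911 h(6,42)=(6*31+42)%997=228 h(93,1)=(93*31+1)%997=890 h(76,76)=(76*31+76)%997=438 -> [911, 228, 890, 438]
  L2: h(911,228)=(911*31+228)%997=553 h(890,438)=(890*31+438)%997=112 -> [553, 112]
  L3: h(553,112)=(553*31+112)%997=306 -> [306]
  root = 306 != target 138
Candidate C: set leaf[1] = 64 -> leaves = [92, 64, 6, 42, 93, 63, 76]
  L0: [92, 64, 6, 42, 93, 63, 76]
  L1: h(92,64)=(92*31+64)%997=922 h(6,42)=(6*31+42)%997=228 h(93,63)=(93*31+63)%997=952 h(76,76)=(76*31+76)%997=438 -> [922, 228, 952, 438]
  L2: h(922,228)=(922*31+228)%997=894 h(952,438)=(952*31+438)%997=40 -> [894, 40]
  L3: h(894,40)=(894*31+40)%997=835 -> [835]
  root = 835 != target 138
Candidate D: set leaf[3] = 36 -> leaves = [92, 53, 6, 36, 93, 63, 76]
  L0: [92, 53, 6, 36, 93, 63, 76]
  L1: h(92,53)=(92*31+53)%997=911 h(6,36)=(6*31+36)%997=222 h(93,63)=(93*31+63)%997=952 h(76,76)=(76*31+76)%997=438 -> [911, 222, 952, 438]
  L2: h(911,222)=(911*31+222)%997=547 h(952,438)=(952*31+438)%997=40 -> [547, 40]
  L3: h(547,40)=(547*31+40)%997=48 -> [48]
  root = 48 != target 138
Candidate A produces the target root.

Answer: A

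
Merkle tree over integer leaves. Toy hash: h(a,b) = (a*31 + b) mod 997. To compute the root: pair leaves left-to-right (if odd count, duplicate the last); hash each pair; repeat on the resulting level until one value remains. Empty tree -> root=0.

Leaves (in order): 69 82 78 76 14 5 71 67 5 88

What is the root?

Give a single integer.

Answer: 100

Derivation:
L0: [69, 82, 78, 76, 14, 5, 71, 67, 5, 88]
L1: h(69,82)=(69*31+82)%997=227 h(78,76)=(78*31+76)%997=500 h(14,5)=(14*31+5)%997=439 h(71,67)=(71*31+67)%997=274 h(5,88)=(5*31+88)%997=243 -> [227, 500, 439, 274, 243]
L2: h(227,500)=(227*31+500)%997=558 h(439,274)=(439*31+274)%997=922 h(243,243)=(243*31+243)%997=797 -> [558, 922, 797]
L3: h(558,922)=(558*31+922)%997=274 h(797,797)=(797*31+797)%997=579 -> [274, 579]
L4: h(274,579)=(274*31+579)%997=100 -> [100]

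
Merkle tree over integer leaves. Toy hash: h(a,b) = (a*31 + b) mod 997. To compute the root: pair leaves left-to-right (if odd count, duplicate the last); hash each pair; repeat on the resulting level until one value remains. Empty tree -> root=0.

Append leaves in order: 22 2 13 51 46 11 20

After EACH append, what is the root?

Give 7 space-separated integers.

Answer: 22 684 683 721 662 539 739

Derivation:
After append 22 (leaves=[22]):
  L0: [22]
  root=22
After append 2 (leaves=[22, 2]):
  L0: [22, 2]
  L1: h(22,2)=(22*31+2)%997=684 -> [684]
  root=684
After append 13 (leaves=[22, 2, 13]):
  L0: [22, 2, 13]
  L1: h(22,2)=(22*31+2)%997=684 h(13,13)=(13*31+13)%997=416 -> [684, 416]
  L2: h(684,416)=(684*31+416)%997=683 -> [683]
  root=683
After append 51 (leaves=[22, 2, 13, 51]):
  L0: [22, 2, 13, 51]
  L1: h(22,2)=(22*31+2)%997=684 h(13,51)=(13*31+51)%997=454 -> [684, 454]
  L2: h(684,454)=(684*31+454)%997=721 -> [721]
  root=721
After append 46 (leaves=[22, 2, 13, 51, 46]):
  L0: [22, 2, 13, 51, 46]
  L1: h(22,2)=(22*31+2)%997=684 h(13,51)=(13*31+51)%997=454 h(46,46)=(46*31+46)%997=475 -> [684, 454, 475]
  L2: h(684,454)=(684*31+454)%997=721 h(475,475)=(475*31+475)%997=245 -> [721, 245]
  L3: h(721,245)=(721*31+245)%997=662 -> [662]
  root=662
After append 11 (leaves=[22, 2, 13, 51, 46, 11]):
  L0: [22, 2, 13, 51, 46, 11]
  L1: h(22,2)=(22*31+2)%997=684 h(13,51)=(13*31+51)%997=454 h(46,11)=(46*31+11)%997=440 -> [684, 454, 440]
  L2: h(684,454)=(684*31+454)%997=721 h(440,440)=(440*31+440)%997=122 -> [721, 122]
  L3: h(721,122)=(721*31+122)%997=539 -> [539]
  root=539
After append 20 (leaves=[22, 2, 13, 51, 46, 11, 20]):
  L0: [22, 2, 13, 51, 46, 11, 20]
  L1: h(22,2)=(22*31+2)%997=684 h(13,51)=(13*31+51)%997=454 h(46,11)=(46*31+11)%997=440 h(20,20)=(20*31+20)%997=640 -> [684, 454, 440, 640]
  L2: h(684,454)=(684*31+454)%997=721 h(440,640)=(440*31+640)%997=322 -> [721, 322]
  L3: h(721,322)=(721*31+322)%997=739 -> [739]
  root=739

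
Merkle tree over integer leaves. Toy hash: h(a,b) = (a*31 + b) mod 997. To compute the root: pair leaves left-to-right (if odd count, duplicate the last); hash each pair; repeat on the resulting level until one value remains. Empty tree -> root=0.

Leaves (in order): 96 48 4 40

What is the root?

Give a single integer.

Answer: 190

Derivation:
L0: [96, 48, 4, 40]
L1: h(96,48)=(96*31+48)%997=33 h(4,40)=(4*31+40)%997=164 -> [33, 164]
L2: h(33,164)=(33*31+164)%997=190 -> [190]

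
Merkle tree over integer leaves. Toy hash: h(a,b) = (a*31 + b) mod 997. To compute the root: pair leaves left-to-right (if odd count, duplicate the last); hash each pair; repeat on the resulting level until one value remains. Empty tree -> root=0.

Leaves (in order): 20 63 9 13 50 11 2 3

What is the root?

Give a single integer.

L0: [20, 63, 9, 13, 50, 11, 2, 3]
L1: h(20,63)=(20*31+63)%997=683 h(9,13)=(9*31+13)%997=292 h(50,11)=(50*31+11)%997=564 h(2,3)=(2*31+3)%997=65 -> [683, 292, 564, 65]
L2: h(683,292)=(683*31+292)%997=528 h(564,65)=(564*31+65)%997=600 -> [528, 600]
L3: h(528,600)=(528*31+600)%997=19 -> [19]

Answer: 19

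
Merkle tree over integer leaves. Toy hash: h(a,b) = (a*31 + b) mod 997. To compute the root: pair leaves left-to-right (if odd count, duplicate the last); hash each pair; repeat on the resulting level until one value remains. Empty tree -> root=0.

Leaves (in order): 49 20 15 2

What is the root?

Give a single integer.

Answer: 320

Derivation:
L0: [49, 20, 15, 2]
L1: h(49,20)=(49*31+20)%997=542 h(15,2)=(15*31+2)%997=467 -> [542, 467]
L2: h(542,467)=(542*31+467)%997=320 -> [320]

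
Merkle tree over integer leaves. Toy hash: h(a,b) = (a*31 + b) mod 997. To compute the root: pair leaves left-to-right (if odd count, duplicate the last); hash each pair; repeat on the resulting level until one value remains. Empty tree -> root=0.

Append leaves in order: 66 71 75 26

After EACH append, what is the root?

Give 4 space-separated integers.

Answer: 66 123 231 182

Derivation:
After append 66 (leaves=[66]):
  L0: [66]
  root=66
After append 71 (leaves=[66, 71]):
  L0: [66, 71]
  L1: h(66,71)=(66*31+71)%997=123 -> [123]
  root=123
After append 75 (leaves=[66, 71, 75]):
  L0: [66, 71, 75]
  L1: h(66,71)=(66*31+71)%997=123 h(75,75)=(75*31+75)%997=406 -> [123, 406]
  L2: h(123,406)=(123*31+406)%997=231 -> [231]
  root=231
After append 26 (leaves=[66, 71, 75, 26]):
  L0: [66, 71, 75, 26]
  L1: h(66,71)=(66*31+71)%997=123 h(75,26)=(75*31+26)%997=357 -> [123, 357]
  L2: h(123,357)=(123*31+357)%997=182 -> [182]
  root=182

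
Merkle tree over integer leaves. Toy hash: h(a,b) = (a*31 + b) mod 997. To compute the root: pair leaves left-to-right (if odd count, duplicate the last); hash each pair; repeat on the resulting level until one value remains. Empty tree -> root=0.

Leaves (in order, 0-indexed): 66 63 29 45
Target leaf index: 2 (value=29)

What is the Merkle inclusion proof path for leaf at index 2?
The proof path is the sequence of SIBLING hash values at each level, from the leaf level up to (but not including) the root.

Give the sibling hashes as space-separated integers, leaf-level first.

Answer: 45 115

Derivation:
L0 (leaves): [66, 63, 29, 45], target index=2
L1: h(66,63)=(66*31+63)%997=115 [pair 0] h(29,45)=(29*31+45)%997=944 [pair 1] -> [115, 944]
  Sibling for proof at L0: 45
L2: h(115,944)=(115*31+944)%997=521 [pair 0] -> [521]
  Sibling for proof at L1: 115
Root: 521
Proof path (sibling hashes from leaf to root): [45, 115]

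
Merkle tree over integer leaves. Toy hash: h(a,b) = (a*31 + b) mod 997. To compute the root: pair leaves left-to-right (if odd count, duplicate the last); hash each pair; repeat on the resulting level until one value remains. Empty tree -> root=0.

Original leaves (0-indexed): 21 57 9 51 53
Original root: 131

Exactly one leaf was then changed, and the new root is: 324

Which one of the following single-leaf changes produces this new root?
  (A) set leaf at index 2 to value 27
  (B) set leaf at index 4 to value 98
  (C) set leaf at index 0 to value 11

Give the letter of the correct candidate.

Answer: C

Derivation:
Original leaves: [21, 57, 9, 51, 53]
Target new root: 324
Try each candidate change and compute the resulting root:
Candidate A: set leaf[2] = 27 -> leaves = [21, 57, 27, 51, 53]
  L0: [21, 57, 27, 51, 53]
  L1: h(21,57)=(21*31+57)%997=708 h(27,51)=(27*31+51)%997=888 h(53,53)=(53*31+53)%997=699 -> [708, 888, 699]
  L2: h(708,888)=(708*31+888)%997=902 h(699,699)=(699*31+699)%997=434 -> [902, 434]
  L3: h(902,434)=(902*31+434)%997=480 -> [480]
  root = 480 != target 324
Candidate B: set leaf[4] = 98 -> leaves = [21, 57, 9, 51, 98]
  L0: [21, 57, 9, 51, 98]
  L1: h(21,57)=(21*31+57)%997=708 h(9,51)=(9*31+51)%997=330 h(98,98)=(98*31+98)%997=145 -> [708, 330, 145]
  L2: h(708,330)=(708*31+330)%997=344 h(145,145)=(145*31+145)%997=652 -> [344, 652]
  L3: h(344,652)=(344*31+652)%997=349 -> [349]
  root = 349 != target 324
Candidate C: set leaf[0] = 11 -> leaves = [11, 57, 9, 51, 53]
  L0: [11, 57, 9, 51, 53]
  L1: h(11,57)=(11*31+57)%997=398 h(9,51)=(9*31+51)%997=330 h(53,53)=(53*31+53)%997=699 -> [398, 330, 699]
  L2: h(398,330)=(398*31+330)%997=704 h(699,699)=(699*31+699)%997=434 -> [704, 434]
  L3: h(704,434)=(704*31+434)%997=324 -> [324]
  root = 324 == target 324  ** MATCH **
Candidate C produces the target root.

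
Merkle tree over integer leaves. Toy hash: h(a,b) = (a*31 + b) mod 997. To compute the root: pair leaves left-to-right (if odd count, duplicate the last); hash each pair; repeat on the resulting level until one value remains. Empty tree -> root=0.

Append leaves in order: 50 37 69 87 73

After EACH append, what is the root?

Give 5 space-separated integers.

Answer: 50 590 558 576 884

Derivation:
After append 50 (leaves=[50]):
  L0: [50]
  root=50
After append 37 (leaves=[50, 37]):
  L0: [50, 37]
  L1: h(50,37)=(50*31+37)%997=590 -> [590]
  root=590
After append 69 (leaves=[50, 37, 69]):
  L0: [50, 37, 69]
  L1: h(50,37)=(50*31+37)%997=590 h(69,69)=(69*31+69)%997=214 -> [590, 214]
  L2: h(590,214)=(590*31+214)%997=558 -> [558]
  root=558
After append 87 (leaves=[50, 37, 69, 87]):
  L0: [50, 37, 69, 87]
  L1: h(50,37)=(50*31+37)%997=590 h(69,87)=(69*31+87)%997=232 -> [590, 232]
  L2: h(590,232)=(590*31+232)%997=576 -> [576]
  root=576
After append 73 (leaves=[50, 37, 69, 87, 73]):
  L0: [50, 37, 69, 87, 73]
  L1: h(50,37)=(50*31+37)%997=590 h(69,87)=(69*31+87)%997=232 h(73,73)=(73*31+73)%997=342 -> [590, 232, 342]
  L2: h(590,232)=(590*31+232)%997=576 h(342,342)=(342*31+342)%997=974 -> [576, 974]
  L3: h(576,974)=(576*31+974)%997=884 -> [884]
  root=884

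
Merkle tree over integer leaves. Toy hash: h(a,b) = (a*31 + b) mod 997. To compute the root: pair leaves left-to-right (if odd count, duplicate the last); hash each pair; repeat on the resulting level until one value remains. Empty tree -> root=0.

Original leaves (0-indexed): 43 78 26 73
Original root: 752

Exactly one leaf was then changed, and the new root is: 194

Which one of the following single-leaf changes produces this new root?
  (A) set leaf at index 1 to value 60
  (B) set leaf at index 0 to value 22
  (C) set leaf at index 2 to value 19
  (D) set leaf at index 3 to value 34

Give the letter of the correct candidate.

Answer: A

Derivation:
Original leaves: [43, 78, 26, 73]
Target new root: 194
Try each candidate change and compute the resulting root:
Candidate A: set leaf[1] = 60 -> leaves = [43, 60, 26, 73]
  L0: [43, 60, 26, 73]
  L1: h(43,60)=(43*31+60)%997=396 h(26,73)=(26*31+73)%997=879 -> [396, 879]
  L2: h(396,879)=(396*31+879)%997=194 -> [194]
  root = 194 == target 194  ** MATCH **
Candidate B: set leaf[0] = 22 -> leaves = [22, 78, 26, 73]
  L0: [22, 78, 26, 73]
  L1: h(22,78)=(22*31+78)%997=760 h(26,73)=(26*31+73)%997=879 -> [760, 879]
  L2: h(760,879)=(760*31+879)%997=511 -> [511]
  root = 511 != target 194
Candidate C: set leaf[2] = 19 -> leaves = [43, 78, 19, 73]
  L0: [43, 78, 19, 73]
  L1: h(43,78)=(43*31+78)%997=414 h(19,73)=(19*31+73)%997=662 -> [414, 662]
  L2: h(414,662)=(414*31+662)%997=535 -> [535]
  root = 535 != target 194
Candidate D: set leaf[3] = 34 -> leaves = [43, 78, 26, 34]
  L0: [43, 78, 26, 34]
  L1: h(43,78)=(43*31+78)%997=414 h(26,34)=(26*31+34)%997=840 -> [414, 840]
  L2: h(414,840)=(414*31+840)%997=713 -> [713]
  root = 713 != target 194
Candidate A produces the target root.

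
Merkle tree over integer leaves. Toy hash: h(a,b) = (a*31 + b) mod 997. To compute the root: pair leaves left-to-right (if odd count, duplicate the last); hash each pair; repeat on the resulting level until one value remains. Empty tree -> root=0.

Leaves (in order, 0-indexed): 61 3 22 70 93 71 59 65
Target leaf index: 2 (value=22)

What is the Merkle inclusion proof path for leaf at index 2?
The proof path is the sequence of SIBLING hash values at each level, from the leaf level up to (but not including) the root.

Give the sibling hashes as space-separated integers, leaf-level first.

L0 (leaves): [61, 3, 22, 70, 93, 71, 59, 65], target index=2
L1: h(61,3)=(61*31+3)%997=897 [pair 0] h(22,70)=(22*31+70)%997=752 [pair 1] h(93,71)=(93*31+71)%997=960 [pair 2] h(59,65)=(59*31+65)%997=897 [pair 3] -> [897, 752, 960, 897]
  Sibling for proof at L0: 70
L2: h(897,752)=(897*31+752)%997=643 [pair 0] h(960,897)=(960*31+897)%997=747 [pair 1] -> [643, 747]
  Sibling for proof at L1: 897
L3: h(643,747)=(643*31+747)%997=740 [pair 0] -> [740]
  Sibling for proof at L2: 747
Root: 740
Proof path (sibling hashes from leaf to root): [70, 897, 747]

Answer: 70 897 747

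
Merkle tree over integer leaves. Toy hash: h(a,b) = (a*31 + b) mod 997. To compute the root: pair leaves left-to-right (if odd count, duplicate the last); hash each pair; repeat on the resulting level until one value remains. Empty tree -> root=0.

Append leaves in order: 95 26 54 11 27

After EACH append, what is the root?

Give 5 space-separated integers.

After append 95 (leaves=[95]):
  L0: [95]
  root=95
After append 26 (leaves=[95, 26]):
  L0: [95, 26]
  L1: h(95,26)=(95*31+26)%997=977 -> [977]
  root=977
After append 54 (leaves=[95, 26, 54]):
  L0: [95, 26, 54]
  L1: h(95,26)=(95*31+26)%997=977 h(54,54)=(54*31+54)%997=731 -> [977, 731]
  L2: h(977,731)=(977*31+731)%997=111 -> [111]
  root=111
After append 11 (leaves=[95, 26, 54, 11]):
  L0: [95, 26, 54, 11]
  L1: h(95,26)=(95*31+26)%997=977 h(54,11)=(54*31+11)%997=688 -> [977, 688]
  L2: h(977,688)=(977*31+688)%997=68 -> [68]
  root=68
After append 27 (leaves=[95, 26, 54, 11, 27]):
  L0: [95, 26, 54, 11, 27]
  L1: h(95,26)=(95*31+26)%997=977 h(54,11)=(54*31+11)%997=688 h(27,27)=(27*31+27)%997=864 -> [977, 688, 864]
  L2: h(977,688)=(977*31+688)%997=68 h(864,864)=(864*31+864)%997=729 -> [68, 729]
  L3: h(68,729)=(68*31+729)%997=843 -> [843]
  root=843

Answer: 95 977 111 68 843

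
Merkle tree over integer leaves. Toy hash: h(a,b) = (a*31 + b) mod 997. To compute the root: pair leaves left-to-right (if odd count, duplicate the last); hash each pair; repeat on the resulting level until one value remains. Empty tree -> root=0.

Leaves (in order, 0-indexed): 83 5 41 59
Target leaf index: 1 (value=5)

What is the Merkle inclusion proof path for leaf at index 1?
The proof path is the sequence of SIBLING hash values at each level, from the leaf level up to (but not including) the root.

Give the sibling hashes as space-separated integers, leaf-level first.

Answer: 83 333

Derivation:
L0 (leaves): [83, 5, 41, 59], target index=1
L1: h(83,5)=(83*31+5)%997=584 [pair 0] h(41,59)=(41*31+59)%997=333 [pair 1] -> [584, 333]
  Sibling for proof at L0: 83
L2: h(584,333)=(584*31+333)%997=491 [pair 0] -> [491]
  Sibling for proof at L1: 333
Root: 491
Proof path (sibling hashes from leaf to root): [83, 333]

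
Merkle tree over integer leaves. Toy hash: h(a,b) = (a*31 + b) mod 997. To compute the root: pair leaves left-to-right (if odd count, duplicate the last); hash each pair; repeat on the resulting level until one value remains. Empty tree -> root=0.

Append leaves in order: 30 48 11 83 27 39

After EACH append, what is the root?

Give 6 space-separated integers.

Answer: 30 978 760 832 599 983

Derivation:
After append 30 (leaves=[30]):
  L0: [30]
  root=30
After append 48 (leaves=[30, 48]):
  L0: [30, 48]
  L1: h(30,48)=(30*31+48)%997=978 -> [978]
  root=978
After append 11 (leaves=[30, 48, 11]):
  L0: [30, 48, 11]
  L1: h(30,48)=(30*31+48)%997=978 h(11,11)=(11*31+11)%997=352 -> [978, 352]
  L2: h(978,352)=(978*31+352)%997=760 -> [760]
  root=760
After append 83 (leaves=[30, 48, 11, 83]):
  L0: [30, 48, 11, 83]
  L1: h(30,48)=(30*31+48)%997=978 h(11,83)=(11*31+83)%997=424 -> [978, 424]
  L2: h(978,424)=(978*31+424)%997=832 -> [832]
  root=832
After append 27 (leaves=[30, 48, 11, 83, 27]):
  L0: [30, 48, 11, 83, 27]
  L1: h(30,48)=(30*31+48)%997=978 h(11,83)=(11*31+83)%997=424 h(27,27)=(27*31+27)%997=864 -> [978, 424, 864]
  L2: h(978,424)=(978*31+424)%997=832 h(864,864)=(864*31+864)%997=729 -> [832, 729]
  L3: h(832,729)=(832*31+729)%997=599 -> [599]
  root=599
After append 39 (leaves=[30, 48, 11, 83, 27, 39]):
  L0: [30, 48, 11, 83, 27, 39]
  L1: h(30,48)=(30*31+48)%997=978 h(11,83)=(11*31+83)%997=424 h(27,39)=(27*31+39)%997=876 -> [978, 424, 876]
  L2: h(978,424)=(978*31+424)%997=832 h(876,876)=(876*31+876)%997=116 -> [832, 116]
  L3: h(832,116)=(832*31+116)%997=983 -> [983]
  root=983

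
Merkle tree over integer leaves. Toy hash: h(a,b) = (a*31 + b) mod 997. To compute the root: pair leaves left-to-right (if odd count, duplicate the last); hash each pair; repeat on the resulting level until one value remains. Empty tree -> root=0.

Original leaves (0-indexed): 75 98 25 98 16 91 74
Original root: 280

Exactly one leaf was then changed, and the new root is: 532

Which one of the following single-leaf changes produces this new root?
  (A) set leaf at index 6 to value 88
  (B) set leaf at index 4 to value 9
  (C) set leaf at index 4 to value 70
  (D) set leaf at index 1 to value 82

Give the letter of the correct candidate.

Answer: B

Derivation:
Original leaves: [75, 98, 25, 98, 16, 91, 74]
Target new root: 532
Try each candidate change and compute the resulting root:
Candidate A: set leaf[6] = 88 -> leaves = [75, 98, 25, 98, 16, 91, 88]
  L0: [75, 98, 25, 98, 16, 91, 88]
  L1: h(75,98)=(75*31+98)%997=429 h(25,98)=(25*31+98)%997=873 h(16,91)=(16*31+91)%997=587 h(88,88)=(88*31+88)%997=822 -> [429, 873, 587, 822]
  L2: h(429,873)=(429*31+873)%997=214 h(587,822)=(587*31+822)%997=76 -> [214, 76]
  L3: h(214,76)=(214*31+76)%997=728 -> [728]
  root = 728 != target 532
Candidate B: set leaf[4] = 9 -> leaves = [75, 98, 25, 98, 9, 91, 74]
  L0: [75, 98, 25, 98, 9, 91, 74]
  L1: h(75,98)=(75*31+98)%997=429 h(25,98)=(25*31+98)%997=873 h(9,91)=(9*31+91)%997=370 h(74,74)=(74*31+74)%997=374 -> [429, 873, 370, 374]
  L2: h(429,873)=(429*31+873)%997=214 h(370,374)=(370*31+374)%997=877 -> [214, 877]
  L3: h(214,877)=(214*31+877)%997=532 -> [532]
  root = 532 == target 532  ** MATCH **
Candidate C: set leaf[4] = 70 -> leaves = [75, 98, 25, 98, 70, 91, 74]
  L0: [75, 98, 25, 98, 70, 91, 74]
  L1: h(75,98)=(75*31+98)%997=429 h(25,98)=(25*31+98)%997=873 h(70,91)=(70*31+91)%997=267 h(74,74)=(74*31+74)%997=374 -> [429, 873, 267, 374]
  L2: h(429,873)=(429*31+873)%997=214 h(267,374)=(267*31+374)%997=675 -> [214, 675]
  L3: h(214,675)=(214*31+675)%997=330 -> [330]
  root = 330 != target 532
Candidate D: set leaf[1] = 82 -> leaves = [75, 82, 25, 98, 16, 91, 74]
  L0: [75, 82, 25, 98, 16, 91, 74]
  L1: h(75,82)=(75*31+82)%997=413 h(25,98)=(25*31+98)%997=873 h(16,91)=(16*31+91)%997=587 h(74,74)=(74*31+74)%997=374 -> [413, 873, 587, 374]
  L2: h(413,873)=(413*31+873)%997=715 h(587,374)=(587*31+374)%997=625 -> [715, 625]
  L3: h(715,625)=(715*31+625)%997=856 -> [856]
  root = 856 != target 532
Candidate B produces the target root.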